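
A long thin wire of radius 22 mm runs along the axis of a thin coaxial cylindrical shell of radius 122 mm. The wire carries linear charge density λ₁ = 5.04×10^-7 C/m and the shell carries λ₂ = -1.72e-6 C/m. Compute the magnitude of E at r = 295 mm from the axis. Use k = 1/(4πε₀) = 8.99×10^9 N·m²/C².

Take a coaxial cylindrical Gaussian surface of radius r = 295 mm and length L (r > 122 mm, enclosing both).
λ_enc = λ₁ + λ₂ = (5.04e-7) + (-1.72×10^-6) = -1.216e-6 C/m.
By Gauss's law (flux through the curved wall only), E·2πrL = λ_enc L/ε₀.
E = 2k|λ_enc|/r = 2(8.99×10^9)(1.216×10^-6)/(0.295) = 7.41e4 N/C.

E = 7.41e4 V/m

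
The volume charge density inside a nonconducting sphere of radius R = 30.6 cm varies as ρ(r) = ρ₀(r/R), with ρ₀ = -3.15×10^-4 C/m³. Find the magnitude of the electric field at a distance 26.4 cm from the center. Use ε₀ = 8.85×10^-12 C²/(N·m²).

E ≈ 2.03×10^6 V/m

Take a concentric spherical Gaussian surface of radius r = 26.4 cm (r < R).
Integrate the density: Q_enc = 4π ∫₀^r ρ₀(r'/R)^1 r'² dr' = 4πρ₀ r^4/(4·R) = -1.571×10^-5 C.
Applying ∮E·dA = Q_enc/ε₀ with Φ = E(4πr²):
E = |Q_enc|/(4πε₀r²) = (1.571×10^-5)/(4π·8.85×10^-12·(0.264)²) = 2.03×10^6 N/C.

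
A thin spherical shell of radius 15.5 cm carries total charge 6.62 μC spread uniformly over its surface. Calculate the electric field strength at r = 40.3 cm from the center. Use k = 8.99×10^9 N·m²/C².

Use a concentric Gaussian sphere at r = 40.3 cm (r > 15.5 cm).
The entire shell is enclosed: Q_enc = 6.62e-6 C.
By Gauss's law, ∮E·dA = E·4πr² = Q_enc/ε₀.
E = k|Q_enc|/r² = (8.99×10^9)(6.62×10^-6)/(0.403)² = 3.66×10^5 N/C.

E = 3.66e5 V/m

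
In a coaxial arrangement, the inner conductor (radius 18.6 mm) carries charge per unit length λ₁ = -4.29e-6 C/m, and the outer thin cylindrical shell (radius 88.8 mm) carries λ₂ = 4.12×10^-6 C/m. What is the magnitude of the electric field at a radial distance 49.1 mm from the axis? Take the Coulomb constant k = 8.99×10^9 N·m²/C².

By cylindrical symmetry E is radial; use a coaxial Gaussian cylinder of radius 49.1 mm and length L (between the conductors, 18.6 mm < r < 88.8 mm).
Only the inner wire is enclosed; the outer shell contributes nothing inside itself. λ_enc = λ₁ = -4.29e-6 C/m.
By Gauss's law (flux through the curved wall only), E·2πrL = λ_enc L/ε₀.
E = 2k|λ_enc|/r = 2(8.99×10^9)(4.29×10^-6)/(0.0491) = 1.57×10^6 N/C.

|E| ≈ 1.57×10^6 N/C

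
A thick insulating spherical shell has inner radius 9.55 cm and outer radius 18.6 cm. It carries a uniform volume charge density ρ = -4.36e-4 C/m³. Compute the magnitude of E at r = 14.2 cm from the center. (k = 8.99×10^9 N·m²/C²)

Take a concentric spherical Gaussian surface of radius r = 14.2 cm (within the shell material, 9.55 cm < r < 18.6 cm).
Only the shell between 9.55 cm and r is enclosed: Q_enc = ρ·(4π/3)(r³ − a³) = (-4.36×10^-4)·(4π/3)·((0.142)³ − (0.0955)³) = -3.639×10^-6 C.
Gauss's law: E·4πr² = Q_enc/ε₀.
E = k|Q_enc|/r² = (8.99×10^9)(3.639×10^-6)/(0.142)² = 1.62×10^6 N/C.

E = 1.62×10^6 N/C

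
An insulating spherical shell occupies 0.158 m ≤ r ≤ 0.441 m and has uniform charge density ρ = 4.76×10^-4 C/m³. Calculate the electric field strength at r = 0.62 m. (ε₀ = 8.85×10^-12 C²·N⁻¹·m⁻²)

|E| = 3.82×10^6 V/m

Symmetry ⇒ E = E(r) r̂. Gaussian sphere of radius r = 0.62 m (r > 0.441 m, enclosing the whole shell).
Q_enc = ρ·(4π/3)(b³ − a³) = (4.76×10^-4)·(4π/3)·((0.441)³ − (0.158)³) = 1.631e-4 C.
Applying ∮E·dA = Q_enc/ε₀ with Φ = E(4πr²):
E = |Q_enc|/(4πε₀r²) = (1.631×10^-4)/(4π·8.85×10^-12·(0.62)²) = 3.82×10^6 N/C.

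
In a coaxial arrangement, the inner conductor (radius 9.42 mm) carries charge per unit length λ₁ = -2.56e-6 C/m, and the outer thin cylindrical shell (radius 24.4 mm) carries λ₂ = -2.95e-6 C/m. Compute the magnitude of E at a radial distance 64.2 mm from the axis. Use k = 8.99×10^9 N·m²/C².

By cylindrical symmetry E is radial; use a coaxial Gaussian cylinder of radius 64.2 mm and length L (r > 24.4 mm, enclosing both).
λ_enc = λ₁ + λ₂ = (-2.56×10^-6) + (-2.95×10^-6) = -5.51×10^-6 C/m.
Since E is radial and uniform over the curved surface, Φ = E·2πrL = Q_enc/ε₀ = λ_enc L/ε₀.
E = 2k|λ_enc|/r = 2(8.99×10^9)(5.51×10^-6)/(0.0642) = 1.54e6 N/C.

|E| = 1.54×10^6 N/C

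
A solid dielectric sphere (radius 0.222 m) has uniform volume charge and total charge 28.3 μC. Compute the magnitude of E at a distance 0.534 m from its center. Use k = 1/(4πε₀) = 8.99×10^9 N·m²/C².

|E| = 8.92e5 V/m

Take a concentric spherical Gaussian surface of radius r = 0.534 m (r > R, so the entire charge is enclosed).
Q_enc = 28.3 μC = 2.83e-5 C.
Since E is radial and uniform over the Gaussian sphere, Φ = E·4πr² = Q_enc/ε₀.
E = k|Q_enc|/r² = (8.99×10^9)(2.83×10^-5)/(0.534)² = 8.92e5 N/C.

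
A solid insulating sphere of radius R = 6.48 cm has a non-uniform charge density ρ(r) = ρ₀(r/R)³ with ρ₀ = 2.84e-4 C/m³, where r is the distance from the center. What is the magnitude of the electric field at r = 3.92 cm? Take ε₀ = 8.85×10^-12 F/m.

4.64e4 N/C

By spherical symmetry E is radial; choose a Gaussian sphere of radius r = 3.92 cm (r < R).
Integrate the density: Q_enc = 4π ∫₀^r ρ₀(r'/R)^3 r'² dr' = 4πρ₀ r^6/(6·R³) = 7.932e-9 C.
By Gauss's law, ∮E·dA = E·4πr² = Q_enc/ε₀.
E = |Q_enc|/(4πε₀r²) = (7.932×10^-9)/(4π·8.85×10^-12·(0.0392)²) = 4.64×10^4 N/C.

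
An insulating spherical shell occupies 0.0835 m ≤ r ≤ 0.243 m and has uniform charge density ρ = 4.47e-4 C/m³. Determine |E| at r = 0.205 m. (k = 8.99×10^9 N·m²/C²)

E ≈ 3.22×10^6 N/C

Symmetry ⇒ E = E(r) r̂. Gaussian sphere of radius r = 0.205 m (within the shell material, 0.0835 m < r < 0.243 m).
Enclosed charge is the volume from a to r: Q_enc = (4π/3)ρ(r³ − a³) = 1.504×10^-5 C.
Gauss's law: E·4πr² = Q_enc/ε₀.
E = k|Q_enc|/r² = (8.99×10^9)(1.504e-5)/(0.205)² = 3.22×10^6 N/C.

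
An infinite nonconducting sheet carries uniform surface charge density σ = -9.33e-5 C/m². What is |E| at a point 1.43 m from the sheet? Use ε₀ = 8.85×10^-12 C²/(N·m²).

By planar symmetry E is perpendicular to the sheet and uniform; use a Gaussian pillbox with flat faces of area A on each side of the sheet.
Flux Φ = 2EA and Q_enc = σA, so 2EA = σA/ε₀ ⇒ E = |σ|/(2ε₀), independent of distance.
E = |σ|/(2ε₀) = (9.33×10^-5)/(2·8.85×10^-12) = 5.27×10^6 N/C.

5.27e6 V/m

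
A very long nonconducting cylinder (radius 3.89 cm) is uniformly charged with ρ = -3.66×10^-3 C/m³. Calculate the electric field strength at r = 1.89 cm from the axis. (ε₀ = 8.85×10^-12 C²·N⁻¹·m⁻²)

By cylindrical symmetry E is radial; use a coaxial Gaussian cylinder of radius 1.89 cm and length L (r < R).
Enclosed charge per unit length: λ_enc = ρ·πr² = (-3.66×10^-3)π(0.0189)² = -4.107e-6 C/m.
Applying ∮E·dA = Q_enc/ε₀ with the end caps contributing no flux:
E = |λ_enc|/(2πε₀r) = (4.107×10^-6)/(2π·8.85×10^-12·0.0189) = 3.91×10^6 N/C.

|E| ≈ 3.91×10^6 V/m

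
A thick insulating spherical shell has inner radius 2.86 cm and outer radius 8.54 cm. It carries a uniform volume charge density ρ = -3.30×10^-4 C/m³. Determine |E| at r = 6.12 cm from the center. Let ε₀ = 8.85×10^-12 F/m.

Use a concentric Gaussian sphere at r = 6.12 cm (within the shell material, 2.86 cm < r < 8.54 cm).
Enclosed charge is the volume from a to r: Q_enc = (4π/3)ρ(r³ − a³) = -2.845×10^-7 C.
By Gauss's law, ∮E·dA = E·4πr² = Q_enc/ε₀.
E = |Q_enc|/(4πε₀r²) = (2.845e-7)/(4π·8.85×10^-12·(0.0612)²) = 6.83×10^5 N/C.

E = 6.83e5 N/C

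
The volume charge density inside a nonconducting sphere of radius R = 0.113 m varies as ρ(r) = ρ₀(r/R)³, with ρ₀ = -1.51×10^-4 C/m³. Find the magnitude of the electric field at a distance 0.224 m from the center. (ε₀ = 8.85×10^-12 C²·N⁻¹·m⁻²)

Symmetry ⇒ E = E(r) r̂. Gaussian sphere of radius r = 0.224 m (r > R, all charge enclosed).
Q_enc = 4π ∫₀^R ρ₀(r'/R)^3 r'² dr' = 4πρ₀R³/6 = -4.563×10^-7 C.
Since E is radial and uniform over the Gaussian sphere, Φ = E·4πr² = Q_enc/ε₀.
E = |Q_enc|/(4πε₀r²) = (4.563×10^-7)/(4π·8.85×10^-12·(0.224)²) = 8.18×10^4 N/C.

8.18×10^4 N/C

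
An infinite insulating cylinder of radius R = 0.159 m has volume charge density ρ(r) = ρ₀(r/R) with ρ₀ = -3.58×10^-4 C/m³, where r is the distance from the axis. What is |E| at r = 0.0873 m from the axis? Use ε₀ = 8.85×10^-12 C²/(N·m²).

Take a coaxial cylindrical Gaussian surface of radius r = 0.0873 m and length L (r < R).
λ_enc = ∫₀^r ρ(r')·2πr' dr' = (2πρ₀/R)·r^3/3 = -3.138e-6 C/m.
By Gauss's law (flux through the curved wall only), E·2πrL = λ_enc L/ε₀.
E = |λ_enc|/(2πε₀r) = (3.138e-6)/(2π·8.85×10^-12·0.0873) = 6.46×10^5 N/C.

6.46e5 V/m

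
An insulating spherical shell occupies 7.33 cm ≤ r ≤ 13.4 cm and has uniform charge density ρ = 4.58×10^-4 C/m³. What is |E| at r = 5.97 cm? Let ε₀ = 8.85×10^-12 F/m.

Symmetry ⇒ E = E(r) r̂. Gaussian sphere of radius r = 5.97 cm (r < 7.33 cm, inside the empty cavity).
Q_enc = 0 (all charge lies at larger r); Gauss's law gives E = 0.

E = 0 (no enclosed charge)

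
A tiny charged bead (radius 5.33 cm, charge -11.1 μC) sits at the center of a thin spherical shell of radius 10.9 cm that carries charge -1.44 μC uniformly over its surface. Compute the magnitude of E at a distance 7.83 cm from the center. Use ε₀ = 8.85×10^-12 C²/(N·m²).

|E| ≈ 1.63×10^7 N/C

Symmetry ⇒ E = E(r) r̂. Gaussian sphere of radius r = 7.83 cm (between the bodies, 5.33 cm < r < 10.9 cm).
The shell at 10.9 cm lies outside the Gaussian surface, so Q_enc = -11.1 μC = -1.11×10^-5 C.
Applying ∮E·dA = Q_enc/ε₀ with Φ = E(4πr²):
E = |Q_enc|/(4πε₀r²) = (1.11e-5)/(4π·8.85×10^-12·(0.0783)²) = 1.63×10^7 N/C.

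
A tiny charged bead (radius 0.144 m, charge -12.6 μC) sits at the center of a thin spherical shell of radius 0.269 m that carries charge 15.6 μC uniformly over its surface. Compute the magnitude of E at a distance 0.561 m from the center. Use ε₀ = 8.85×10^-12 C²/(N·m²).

8.57e4 V/m

Take a concentric spherical Gaussian surface of radius r = 0.561 m (r > 0.269 m, enclosing both).
Q_enc = (-12.6 μC) + (15.6 μC) = 3.00e-6 C.
Applying ∮E·dA = Q_enc/ε₀ with Φ = E(4πr²):
E = |Q_enc|/(4πε₀r²) = (3.00e-6)/(4π·8.85×10^-12·(0.561)²) = 8.57×10^4 N/C.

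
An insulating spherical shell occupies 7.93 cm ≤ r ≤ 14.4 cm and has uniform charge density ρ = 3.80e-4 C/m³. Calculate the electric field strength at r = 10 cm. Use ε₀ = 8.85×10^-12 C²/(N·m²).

Take a concentric spherical Gaussian surface of radius r = 10 cm (within the shell material, 7.93 cm < r < 14.4 cm).
Only the shell between 7.93 cm and r is enclosed: Q_enc = ρ·(4π/3)(r³ − a³) = (3.80×10^-4)·(4π/3)·((0.1)³ − (0.0793)³) = 7.98×10^-7 C.
Since E is radial and uniform over the Gaussian sphere, Φ = E·4πr² = Q_enc/ε₀.
E = |Q_enc|/(4πε₀r²) = (7.98×10^-7)/(4π·8.85×10^-12·(0.1)²) = 7.18×10^5 N/C.

E = 7.18e5 V/m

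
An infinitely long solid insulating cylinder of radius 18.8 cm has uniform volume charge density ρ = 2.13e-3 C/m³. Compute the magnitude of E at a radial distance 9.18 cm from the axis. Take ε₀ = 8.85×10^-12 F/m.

Take a coaxial cylindrical Gaussian surface of radius r = 9.18 cm and length L (r < R).
Enclosed charge per unit length: λ_enc = ρ·πr² = (2.13×10^-3)π(0.0918)² = 5.639×10^-5 C/m.
Applying ∮E·dA = Q_enc/ε₀ with the end caps contributing no flux:
E = |λ_enc|/(2πε₀r) = (5.639e-5)/(2π·8.85×10^-12·0.0918) = 1.10×10^7 N/C.

E ≈ 1.10e7 N/C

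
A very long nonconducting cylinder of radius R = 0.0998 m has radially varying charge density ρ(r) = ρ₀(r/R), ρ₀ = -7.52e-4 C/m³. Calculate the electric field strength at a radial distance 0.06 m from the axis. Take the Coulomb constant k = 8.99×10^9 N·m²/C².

Coaxial Gaussian cylinder, radius r = 0.06 m, length L (r < R).
λ_enc = ∫₀^r ρ(r')·2πr' dr' = (2πρ₀/R)·r^3/3 = -3.409×10^-6 C/m.
By Gauss's law (flux through the curved wall only), E·2πrL = λ_enc L/ε₀.
E = 2k|λ_enc|/r = 2(8.99×10^9)(3.409×10^-6)/(0.06) = 1.02×10^6 N/C.

|E| = 1.02e6 V/m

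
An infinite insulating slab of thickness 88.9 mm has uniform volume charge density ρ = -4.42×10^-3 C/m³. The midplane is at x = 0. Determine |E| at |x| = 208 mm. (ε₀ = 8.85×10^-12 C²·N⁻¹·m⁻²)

2.22e7 V/m

The point |x| = 208 mm lies outside the slab (half-thickness 0.04445 m). A symmetric pillbox spanning the full slab encloses Q_enc = ρ·d·A.
Flux = 2EA ⇒ E = |ρ|d/(2ε₀), independent of distance outside.
E = (4.42e-3)(0.0889)/(2·8.85×10^-12) = 2.22×10^7 N/C.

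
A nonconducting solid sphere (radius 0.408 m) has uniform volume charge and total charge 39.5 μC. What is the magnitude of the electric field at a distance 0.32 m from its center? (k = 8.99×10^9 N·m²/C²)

E ≈ 1.67×10^6 V/m

Symmetry ⇒ E = E(r) r̂. Gaussian sphere of radius r = 0.32 m (r < R).
For a uniform sphere the enclosed fraction is (r/R)³, so Q_enc = (39.5 μC)(0.32/0.408)³ = 1.906e-5 C.
Since E is radial and uniform over the Gaussian sphere, Φ = E·4πr² = Q_enc/ε₀.
E = k|Q_enc|/r² = (8.99×10^9)(1.906×10^-5)/(0.32)² = 1.67×10^6 N/C.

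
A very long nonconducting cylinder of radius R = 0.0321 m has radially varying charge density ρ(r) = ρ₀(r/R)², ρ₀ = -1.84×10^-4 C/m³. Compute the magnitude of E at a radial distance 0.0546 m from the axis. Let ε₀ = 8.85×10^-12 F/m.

E ≈ 9.81e4 N/C

Choose a coaxial cylinder of radius r = 0.0546 m (arbitrary length L) as the Gaussian surface (r > R, full charge per length enclosed).
λ_enc = 2π ∫₀^R ρ₀(r'/R)^2 r' dr' = 2πρ₀R²/4 = -2.978×10^-7 C/m.
By Gauss's law (flux through the curved wall only), E·2πrL = λ_enc L/ε₀.
E = |λ_enc|/(2πε₀r) = (2.978×10^-7)/(2π·8.85×10^-12·0.0546) = 9.81×10^4 N/C.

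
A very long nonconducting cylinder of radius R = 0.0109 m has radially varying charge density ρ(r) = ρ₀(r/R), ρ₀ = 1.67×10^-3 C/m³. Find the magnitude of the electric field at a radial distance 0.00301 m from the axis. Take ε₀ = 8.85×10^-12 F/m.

By cylindrical symmetry E is radial; use a coaxial Gaussian cylinder of radius 0.00301 m and length L (r < R).
Integrating ρ over the cross-section to radius r: λ_enc = (2πρ₀/R) ∫₀^r r'^2 dr' = 2πρ₀ r^3/(3·R) = 8.751e-9 C/m.
Applying ∮E·dA = Q_enc/ε₀ with the end caps contributing no flux:
E = |λ_enc|/(2πε₀r) = (8.751×10^-9)/(2π·8.85×10^-12·0.00301) = 5.23×10^4 N/C.

E ≈ 5.23×10^4 V/m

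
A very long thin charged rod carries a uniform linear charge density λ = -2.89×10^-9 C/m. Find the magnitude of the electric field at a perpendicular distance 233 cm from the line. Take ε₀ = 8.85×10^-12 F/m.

22.3 N/C

Take a coaxial cylindrical Gaussian surface of radius r = 233 cm and length L.
Q_enc = λL, so λ_enc = -2.89×10^-9 C/m.
Since E is radial and uniform over the curved surface, Φ = E·2πrL = Q_enc/ε₀ = λ_enc L/ε₀.
E = |λ_enc|/(2πε₀r) = (2.89×10^-9)/(2π·8.85×10^-12·2.33) = 22.3 N/C.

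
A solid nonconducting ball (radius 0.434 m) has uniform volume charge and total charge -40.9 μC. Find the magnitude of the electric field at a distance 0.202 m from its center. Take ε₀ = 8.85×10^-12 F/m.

|E| ≈ 9.09×10^5 N/C

Take a concentric spherical Gaussian surface of radius r = 0.202 m (r < R).
Only the charge within r is enclosed: Q_enc = Q·(r/R)³ = (-40.9 μC)·(0.202 m/0.434 m)³ = -4.124×10^-6 C.
By Gauss's law, ∮E·dA = E·4πr² = Q_enc/ε₀.
E = |Q_enc|/(4πε₀r²) = (4.124e-6)/(4π·8.85×10^-12·(0.202)²) = 9.09×10^5 N/C.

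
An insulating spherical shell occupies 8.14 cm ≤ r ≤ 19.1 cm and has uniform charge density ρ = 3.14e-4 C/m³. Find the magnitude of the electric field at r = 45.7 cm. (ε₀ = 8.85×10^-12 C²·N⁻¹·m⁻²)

By spherical symmetry E is radial; choose a Gaussian sphere of radius r = 45.7 cm (r > 19.1 cm, enclosing the whole shell).
Q_enc = ρ·(4π/3)(b³ − a³) = (3.14×10^-4)·(4π/3)·((0.191)³ − (0.0814)³) = 8.455×10^-6 C.
Applying ∮E·dA = Q_enc/ε₀ with Φ = E(4πr²):
E = |Q_enc|/(4πε₀r²) = (8.455×10^-6)/(4π·8.85×10^-12·(0.457)²) = 3.64e5 N/C.

E = 3.64×10^5 N/C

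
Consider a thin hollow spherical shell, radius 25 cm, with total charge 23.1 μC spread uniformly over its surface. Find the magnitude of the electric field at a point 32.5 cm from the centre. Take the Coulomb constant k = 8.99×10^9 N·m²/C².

|E| ≈ 1.97×10^6 N/C

Take a concentric spherical Gaussian surface of radius r = 32.5 cm (r > 25 cm).
The entire shell is enclosed: Q_enc = 2.31×10^-5 C.
Gauss's law: E·4πr² = Q_enc/ε₀.
E = k|Q_enc|/r² = (8.99×10^9)(2.31×10^-5)/(0.325)² = 1.97×10^6 N/C.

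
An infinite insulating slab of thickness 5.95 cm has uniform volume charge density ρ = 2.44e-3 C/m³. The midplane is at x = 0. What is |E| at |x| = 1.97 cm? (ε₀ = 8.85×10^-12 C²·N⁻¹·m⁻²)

E = 5.43e6 V/m

By symmetry E is perpendicular to the slab. A Gaussian pillbox from −1.97 cm to +1.97 cm (face area A) lies entirely within the slab.
Q_enc = ρ·(2x)·A and flux = 2EA, so 2EA = 2ρxA/ε₀ ⇒ E = |ρ|x/ε₀.
E = (2.44e-3)(0.0197)/(8.85×10^-12) = 5.43×10^6 N/C.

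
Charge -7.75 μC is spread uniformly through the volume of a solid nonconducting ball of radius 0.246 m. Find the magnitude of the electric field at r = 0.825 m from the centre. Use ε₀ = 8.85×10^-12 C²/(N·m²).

1.02e5 N/C

Symmetry ⇒ E = E(r) r̂. Gaussian sphere of radius r = 0.825 m (r > R, so the entire charge is enclosed).
Q_enc = -7.75 μC = -7.75×10^-6 C.
Applying ∮E·dA = Q_enc/ε₀ with Φ = E(4πr²):
E = |Q_enc|/(4πε₀r²) = (7.75×10^-6)/(4π·8.85×10^-12·(0.825)²) = 1.02×10^5 N/C.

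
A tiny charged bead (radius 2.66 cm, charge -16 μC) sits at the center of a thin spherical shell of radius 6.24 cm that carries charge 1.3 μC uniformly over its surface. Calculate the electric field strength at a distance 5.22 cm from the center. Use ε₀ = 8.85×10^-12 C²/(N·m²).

By spherical symmetry E is radial; choose a Gaussian sphere of radius r = 5.22 cm (between the bodies, 2.66 cm < r < 6.24 cm).
Only the inner charge is enclosed; the outer shell contributes nothing inside itself. Q_enc = -16 μC = -1.60×10^-5 C.
Since E is radial and uniform over the Gaussian sphere, Φ = E·4πr² = Q_enc/ε₀.
E = |Q_enc|/(4πε₀r²) = (1.60e-5)/(4π·8.85×10^-12·(0.0522)²) = 5.28×10^7 N/C.

5.28×10^7 N/C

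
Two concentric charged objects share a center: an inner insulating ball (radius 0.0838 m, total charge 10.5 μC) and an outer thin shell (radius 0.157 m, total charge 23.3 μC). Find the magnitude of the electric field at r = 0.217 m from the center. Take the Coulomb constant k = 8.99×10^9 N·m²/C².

Symmetry ⇒ E = E(r) r̂. Gaussian sphere of radius r = 0.217 m (r > 0.157 m, enclosing both).
Q_enc = (10.5 μC) + (23.3 μC) = 3.38×10^-5 C.
Since E is radial and uniform over the Gaussian sphere, Φ = E·4πr² = Q_enc/ε₀.
E = k|Q_enc|/r² = (8.99×10^9)(3.38×10^-5)/(0.217)² = 6.45×10^6 N/C.

E = 6.45×10^6 V/m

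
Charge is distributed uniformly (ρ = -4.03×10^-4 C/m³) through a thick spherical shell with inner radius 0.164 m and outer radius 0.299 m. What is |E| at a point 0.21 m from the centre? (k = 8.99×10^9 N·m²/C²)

|E| ≈ 1.67×10^6 V/m

Take a concentric spherical Gaussian surface of radius r = 0.21 m (within the shell material, 0.164 m < r < 0.299 m).
Only the shell between 0.164 m and r is enclosed: Q_enc = ρ·(4π/3)(r³ − a³) = (-4.03e-4)·(4π/3)·((0.21)³ − (0.164)³) = -8.187e-6 C.
Applying ∮E·dA = Q_enc/ε₀ with Φ = E(4πr²):
E = k|Q_enc|/r² = (8.99×10^9)(8.187e-6)/(0.21)² = 1.67×10^6 N/C.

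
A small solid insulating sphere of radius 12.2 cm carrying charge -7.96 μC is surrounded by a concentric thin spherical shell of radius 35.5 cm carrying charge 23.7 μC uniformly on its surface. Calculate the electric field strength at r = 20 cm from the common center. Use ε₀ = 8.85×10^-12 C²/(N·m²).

Take a concentric spherical Gaussian surface of radius r = 20 cm (between the bodies, 12.2 cm < r < 35.5 cm).
The shell at 35.5 cm lies outside the Gaussian surface, so Q_enc = -7.96 μC = -7.96×10^-6 C.
Since E is radial and uniform over the Gaussian sphere, Φ = E·4πr² = Q_enc/ε₀.
E = |Q_enc|/(4πε₀r²) = (7.96×10^-6)/(4π·8.85×10^-12·(0.2)²) = 1.79e6 N/C.

|E| ≈ 1.79e6 N/C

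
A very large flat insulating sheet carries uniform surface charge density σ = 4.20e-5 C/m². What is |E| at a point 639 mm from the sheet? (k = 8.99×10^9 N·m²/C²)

The symmetry is planar: E is normal to the sheet and the same magnitude on both sides. Take a pillbox straddling the sheet with end-cap area A.
Only the two end caps contribute flux: Φ = 2EA. With Q_enc = σA, Gauss's law gives E = |σ|/(2ε₀).
E = 2πk|σ| = 2π(8.99×10^9)(4.20×10^-5) = 2.37×10^6 N/C.

|E| ≈ 2.37e6 N/C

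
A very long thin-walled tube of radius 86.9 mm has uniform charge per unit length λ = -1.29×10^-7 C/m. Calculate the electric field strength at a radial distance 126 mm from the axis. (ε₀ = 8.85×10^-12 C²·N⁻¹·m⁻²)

Coaxial Gaussian cylinder, radius r = 126 mm, length L (r > 86.9 mm).
The full line charge is enclosed: λ_enc = -1.29e-7 C/m.
Gauss's law: E·2πrL = λ_enc L/ε₀.
E = |λ_enc|/(2πε₀r) = (1.29×10^-7)/(2π·8.85×10^-12·0.126) = 1.84×10^4 N/C.

E ≈ 1.84×10^4 N/C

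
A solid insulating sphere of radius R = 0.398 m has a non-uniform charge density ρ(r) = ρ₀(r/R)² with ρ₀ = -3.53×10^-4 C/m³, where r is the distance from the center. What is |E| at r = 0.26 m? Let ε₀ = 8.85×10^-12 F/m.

|E| = 8.85×10^5 V/m

Use a concentric Gaussian sphere at r = 0.26 m (r < R).
Integrate the density: Q_enc = 4π ∫₀^r ρ₀(r'/R)^2 r'² dr' = 4πρ₀ r^5/(5·R²) = -6.654×10^-6 C.
Since E is radial and uniform over the Gaussian sphere, Φ = E·4πr² = Q_enc/ε₀.
E = |Q_enc|/(4πε₀r²) = (6.654e-6)/(4π·8.85×10^-12·(0.26)²) = 8.85×10^5 N/C.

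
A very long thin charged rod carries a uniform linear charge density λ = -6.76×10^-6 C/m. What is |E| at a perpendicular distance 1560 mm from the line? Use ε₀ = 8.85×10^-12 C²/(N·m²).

E = 7.79e4 N/C

Coaxial Gaussian cylinder, radius r = 1560 mm, length L.
Q_enc = λL, so λ_enc = -6.76×10^-6 C/m.
Gauss's law: E·2πrL = λ_enc L/ε₀.
E = |λ_enc|/(2πε₀r) = (6.76×10^-6)/(2π·8.85×10^-12·1.56) = 7.79e4 N/C.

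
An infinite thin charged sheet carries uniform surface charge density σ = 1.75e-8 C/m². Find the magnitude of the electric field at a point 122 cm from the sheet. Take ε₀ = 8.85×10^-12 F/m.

The symmetry is planar: E is normal to the sheet and the same magnitude on both sides. Take a pillbox straddling the sheet with end-cap area A.
Only the two end caps contribute flux: Φ = 2EA. With Q_enc = σA, Gauss's law gives E = |σ|/(2ε₀).
E = |σ|/(2ε₀) = (1.75×10^-8)/(2·8.85×10^-12) = 989 N/C.

E ≈ 989 V/m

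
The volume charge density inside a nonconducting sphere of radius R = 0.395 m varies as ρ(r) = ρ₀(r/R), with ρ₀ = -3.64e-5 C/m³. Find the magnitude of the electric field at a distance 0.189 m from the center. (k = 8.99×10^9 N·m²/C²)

|E| ≈ 9.30×10^4 N/C

Symmetry ⇒ E = E(r) r̂. Gaussian sphere of radius r = 0.189 m (r < R).
Q_enc = ∫₀^r ρ(r')·4πr'² dr' = (4πρ₀/R) ∫₀^r r'^3 dr' = 4πρ₀ r^4/(4·R) = -3.694×10^-7 C.
Gauss's law: E·4πr² = Q_enc/ε₀.
E = k|Q_enc|/r² = (8.99×10^9)(3.694e-7)/(0.189)² = 9.30×10^4 N/C.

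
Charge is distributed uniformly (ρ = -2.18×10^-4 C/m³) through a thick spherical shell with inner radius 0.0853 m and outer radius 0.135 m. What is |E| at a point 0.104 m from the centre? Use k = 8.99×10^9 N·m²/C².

|E| = 3.83e5 N/C

Take a concentric spherical Gaussian surface of radius r = 0.104 m (within the shell material, 0.0853 m < r < 0.135 m).
Only the shell between 0.0853 m and r is enclosed: Q_enc = ρ·(4π/3)(r³ − a³) = (-2.18×10^-4)·(4π/3)·((0.104)³ − (0.0853)³) = -4.604e-7 C.
Since E is radial and uniform over the Gaussian sphere, Φ = E·4πr² = Q_enc/ε₀.
E = k|Q_enc|/r² = (8.99×10^9)(4.604×10^-7)/(0.104)² = 3.83×10^5 N/C.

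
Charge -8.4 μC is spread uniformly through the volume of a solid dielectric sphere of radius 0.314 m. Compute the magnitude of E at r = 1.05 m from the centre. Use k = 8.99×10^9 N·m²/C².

Symmetry ⇒ E = E(r) r̂. Gaussian sphere of radius r = 1.05 m (r > R, so the entire charge is enclosed).
Q_enc = -8.4 μC = -8.40×10^-6 C.
Gauss's law: E·4πr² = Q_enc/ε₀.
E = k|Q_enc|/r² = (8.99×10^9)(8.40×10^-6)/(1.05)² = 6.85×10^4 N/C.

6.85×10^4 N/C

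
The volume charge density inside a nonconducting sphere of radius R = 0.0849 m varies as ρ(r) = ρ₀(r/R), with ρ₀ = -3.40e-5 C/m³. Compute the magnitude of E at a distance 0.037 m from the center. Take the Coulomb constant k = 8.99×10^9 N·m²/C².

Use a concentric Gaussian sphere at r = 0.037 m (r < R).
Integrate the density: Q_enc = 4π ∫₀^r ρ₀(r'/R)^1 r'² dr' = 4πρ₀ r^4/(4·R) = -2.358×10^-9 C.
By Gauss's law, ∮E·dA = E·4πr² = Q_enc/ε₀.
E = k|Q_enc|/r² = (8.99×10^9)(2.358e-9)/(0.037)² = 1.55e4 N/C.

|E| ≈ 1.55×10^4 V/m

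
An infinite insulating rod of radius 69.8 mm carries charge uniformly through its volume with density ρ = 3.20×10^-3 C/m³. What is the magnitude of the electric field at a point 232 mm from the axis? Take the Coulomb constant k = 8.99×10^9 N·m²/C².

By cylindrical symmetry E is radial; use a coaxial Gaussian cylinder of radius 232 mm and length L (r > 69.8 mm, full cross-section enclosed).
λ_enc = ρ·πR² = (3.20×10^-3)π(0.0698)² = 4.898×10^-5 C/m.
By Gauss's law (flux through the curved wall only), E·2πrL = λ_enc L/ε₀.
E = 2k|λ_enc|/r = 2(8.99×10^9)(4.898e-5)/(0.232) = 3.80×10^6 N/C.

|E| = 3.80×10^6 N/C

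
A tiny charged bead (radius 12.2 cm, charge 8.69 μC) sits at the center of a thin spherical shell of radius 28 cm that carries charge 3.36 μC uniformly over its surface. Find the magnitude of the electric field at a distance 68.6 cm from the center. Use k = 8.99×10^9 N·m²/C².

|E| = 2.30×10^5 V/m

Symmetry ⇒ E = E(r) r̂. Gaussian sphere of radius r = 68.6 cm (r > 28 cm, enclosing both).
Q_enc = (8.69 μC) + (3.36 μC) = 1.205e-5 C.
Gauss's law: E·4πr² = Q_enc/ε₀.
E = k|Q_enc|/r² = (8.99×10^9)(1.205e-5)/(0.686)² = 2.30×10^5 N/C.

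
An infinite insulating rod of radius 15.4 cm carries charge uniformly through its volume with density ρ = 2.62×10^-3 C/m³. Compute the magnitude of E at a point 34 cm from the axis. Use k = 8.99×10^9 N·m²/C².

E ≈ 1.03×10^7 N/C

Take a coaxial cylindrical Gaussian surface of radius r = 34 cm and length L (r > 15.4 cm, full cross-section enclosed).
λ_enc = ρ·πR² = (2.62×10^-3)π(0.154)² = 1.952×10^-4 C/m.
By Gauss's law (flux through the curved wall only), E·2πrL = λ_enc L/ε₀.
E = 2k|λ_enc|/r = 2(8.99×10^9)(1.952×10^-4)/(0.34) = 1.03e7 N/C.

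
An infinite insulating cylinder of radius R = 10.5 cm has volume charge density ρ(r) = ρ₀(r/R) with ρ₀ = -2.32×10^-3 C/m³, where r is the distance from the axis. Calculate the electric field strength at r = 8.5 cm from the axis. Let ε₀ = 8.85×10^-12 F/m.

|E| = 6.01×10^6 N/C

Choose a coaxial cylinder of radius r = 8.5 cm (arbitrary length L) as the Gaussian surface (r < R).
λ_enc = ∫₀^r ρ(r')·2πr' dr' = (2πρ₀/R)·r^3/3 = -2.842×10^-5 C/m.
By Gauss's law (flux through the curved wall only), E·2πrL = λ_enc L/ε₀.
E = |λ_enc|/(2πε₀r) = (2.842e-5)/(2π·8.85×10^-12·0.085) = 6.01e6 N/C.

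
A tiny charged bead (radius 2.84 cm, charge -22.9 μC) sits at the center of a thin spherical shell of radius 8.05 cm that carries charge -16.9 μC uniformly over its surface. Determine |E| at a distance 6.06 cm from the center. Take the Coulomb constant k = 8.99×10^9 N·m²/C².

5.61×10^7 N/C

Use a concentric Gaussian sphere at r = 6.06 cm (between the bodies, 2.84 cm < r < 8.05 cm).
Only the inner charge is enclosed; the outer shell contributes nothing inside itself. Q_enc = -22.9 μC = -2.29e-5 C.
Since E is radial and uniform over the Gaussian sphere, Φ = E·4πr² = Q_enc/ε₀.
E = k|Q_enc|/r² = (8.99×10^9)(2.29×10^-5)/(0.0606)² = 5.61e7 N/C.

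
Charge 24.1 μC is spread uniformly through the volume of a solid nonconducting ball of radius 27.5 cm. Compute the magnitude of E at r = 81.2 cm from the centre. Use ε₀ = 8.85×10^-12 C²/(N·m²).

Take a concentric spherical Gaussian surface of radius r = 81.2 cm (r > R, so the entire charge is enclosed).
Q_enc = 24.1 μC = 2.41×10^-5 C.
Since E is radial and uniform over the Gaussian sphere, Φ = E·4πr² = Q_enc/ε₀.
E = |Q_enc|/(4πε₀r²) = (2.41e-5)/(4π·8.85×10^-12·(0.812)²) = 3.29×10^5 N/C.

|E| = 3.29×10^5 N/C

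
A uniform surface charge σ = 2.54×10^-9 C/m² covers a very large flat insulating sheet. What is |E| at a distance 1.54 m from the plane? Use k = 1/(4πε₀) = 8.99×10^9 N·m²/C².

The symmetry is planar: E is normal to the sheet and the same magnitude on both sides. Take a pillbox straddling the sheet with end-cap area A.
Flux Φ = 2EA and Q_enc = σA, so 2EA = σA/ε₀ ⇒ E = |σ|/(2ε₀), independent of distance.
E = 2πk|σ| = 2π(8.99×10^9)(2.54×10^-9) = 143 N/C.

143 V/m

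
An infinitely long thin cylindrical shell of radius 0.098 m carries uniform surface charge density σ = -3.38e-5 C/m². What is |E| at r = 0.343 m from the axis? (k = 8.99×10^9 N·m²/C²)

Take a coaxial cylindrical Gaussian surface of radius r = 0.343 m and length L (r > 0.098 m).
The whole shell is enclosed: λ_enc = σ·2πR = (-3.38e-5)·2π·(0.098) = -2.081×10^-5 C/m.
Applying ∮E·dA = Q_enc/ε₀ with the end caps contributing no flux:
E = 2k|λ_enc|/r = 2(8.99×10^9)(2.081e-5)/(0.343) = 1.09×10^6 N/C.

1.09×10^6 V/m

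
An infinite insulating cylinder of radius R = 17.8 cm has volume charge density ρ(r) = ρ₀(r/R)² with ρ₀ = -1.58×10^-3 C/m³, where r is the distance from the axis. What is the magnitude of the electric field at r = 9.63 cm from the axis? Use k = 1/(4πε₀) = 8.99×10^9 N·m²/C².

Take a coaxial cylindrical Gaussian surface of radius r = 9.63 cm and length L (r < R).
λ_enc = ∫₀^r ρ(r')·2πr' dr' = (2πρ₀/R²)·r^4/4 = -6.737e-6 C/m.
By Gauss's law (flux through the curved wall only), E·2πrL = λ_enc L/ε₀.
E = 2k|λ_enc|/r = 2(8.99×10^9)(6.737×10^-6)/(0.0963) = 1.26e6 N/C.

E = 1.26e6 N/C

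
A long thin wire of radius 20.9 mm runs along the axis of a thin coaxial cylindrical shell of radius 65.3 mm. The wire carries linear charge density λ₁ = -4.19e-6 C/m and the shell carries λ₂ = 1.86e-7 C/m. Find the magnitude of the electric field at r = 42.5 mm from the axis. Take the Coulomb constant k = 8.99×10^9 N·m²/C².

E = 1.77×10^6 V/m

Coaxial Gaussian cylinder, radius r = 42.5 mm, length L (between the conductors, 20.9 mm < r < 65.3 mm).
Only the inner wire is enclosed; the outer shell contributes nothing inside itself. λ_enc = λ₁ = -4.19×10^-6 C/m.
By Gauss's law (flux through the curved wall only), E·2πrL = λ_enc L/ε₀.
E = 2k|λ_enc|/r = 2(8.99×10^9)(4.19e-6)/(0.0425) = 1.77×10^6 N/C.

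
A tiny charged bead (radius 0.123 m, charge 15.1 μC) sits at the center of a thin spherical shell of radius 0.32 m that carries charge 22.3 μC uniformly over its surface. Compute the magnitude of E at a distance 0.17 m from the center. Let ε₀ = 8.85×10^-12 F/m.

Symmetry ⇒ E = E(r) r̂. Gaussian sphere of radius r = 0.17 m (between the bodies, 0.123 m < r < 0.32 m).
The shell at 0.32 m lies outside the Gaussian surface, so Q_enc = 15.1 μC = 1.51e-5 C.
By Gauss's law, ∮E·dA = E·4πr² = Q_enc/ε₀.
E = |Q_enc|/(4πε₀r²) = (1.51e-5)/(4π·8.85×10^-12·(0.17)²) = 4.70×10^6 N/C.

|E| ≈ 4.70×10^6 N/C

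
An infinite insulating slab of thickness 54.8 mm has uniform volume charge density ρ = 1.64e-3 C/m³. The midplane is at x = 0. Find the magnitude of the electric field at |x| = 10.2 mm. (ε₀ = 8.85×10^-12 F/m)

E = 1.89e6 N/C

By symmetry E is perpendicular to the slab. A Gaussian pillbox from −10.2 mm to +10.2 mm (face area A) lies entirely within the slab.
Q_enc = ρ·(2x)·A and flux = 2EA, so 2EA = 2ρxA/ε₀ ⇒ E = |ρ|x/ε₀.
E = (1.64×10^-3)(0.0102)/(8.85×10^-12) = 1.89×10^6 N/C.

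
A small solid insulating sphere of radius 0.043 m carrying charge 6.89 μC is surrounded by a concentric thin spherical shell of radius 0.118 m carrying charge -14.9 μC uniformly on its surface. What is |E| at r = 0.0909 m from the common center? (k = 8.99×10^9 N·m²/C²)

|E| = 7.50e6 V/m

Symmetry ⇒ E = E(r) r̂. Gaussian sphere of radius r = 0.0909 m (between the bodies, 0.043 m < r < 0.118 m).
Only the inner charge is enclosed; the outer shell contributes nothing inside itself. Q_enc = 6.89 μC = 6.89×10^-6 C.
Since E is radial and uniform over the Gaussian sphere, Φ = E·4πr² = Q_enc/ε₀.
E = k|Q_enc|/r² = (8.99×10^9)(6.89×10^-6)/(0.0909)² = 7.50×10^6 N/C.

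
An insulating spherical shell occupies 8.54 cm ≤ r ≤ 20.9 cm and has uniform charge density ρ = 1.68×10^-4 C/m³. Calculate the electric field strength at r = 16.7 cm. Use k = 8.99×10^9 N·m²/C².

Symmetry ⇒ E = E(r) r̂. Gaussian sphere of radius r = 16.7 cm (within the shell material, 8.54 cm < r < 20.9 cm).
Enclosed charge is the volume from a to r: Q_enc = (4π/3)ρ(r³ − a³) = 2.839×10^-6 C.
Applying ∮E·dA = Q_enc/ε₀ with Φ = E(4πr²):
E = k|Q_enc|/r² = (8.99×10^9)(2.839e-6)/(0.167)² = 9.15×10^5 N/C.

9.15×10^5 V/m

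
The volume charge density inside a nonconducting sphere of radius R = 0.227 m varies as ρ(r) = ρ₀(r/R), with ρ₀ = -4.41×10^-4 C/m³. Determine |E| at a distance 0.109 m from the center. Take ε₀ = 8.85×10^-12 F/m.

Take a concentric spherical Gaussian surface of radius r = 0.109 m (r < R).
Integrate the density: Q_enc = 4π ∫₀^r ρ₀(r'/R)^1 r'² dr' = 4πρ₀ r^4/(4·R) = -8.615e-7 C.
Since E is radial and uniform over the Gaussian sphere, Φ = E·4πr² = Q_enc/ε₀.
E = |Q_enc|/(4πε₀r²) = (8.615×10^-7)/(4π·8.85×10^-12·(0.109)²) = 6.52×10^5 N/C.

|E| = 6.52×10^5 V/m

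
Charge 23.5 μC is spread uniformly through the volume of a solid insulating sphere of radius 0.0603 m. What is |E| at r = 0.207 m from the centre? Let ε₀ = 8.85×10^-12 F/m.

Take a concentric spherical Gaussian surface of radius r = 0.207 m (r > R, so the entire charge is enclosed).
Q_enc = 23.5 μC = 2.35×10^-5 C.
Since E is radial and uniform over the Gaussian sphere, Φ = E·4πr² = Q_enc/ε₀.
E = |Q_enc|/(4πε₀r²) = (2.35×10^-5)/(4π·8.85×10^-12·(0.207)²) = 4.93×10^6 N/C.

|E| ≈ 4.93e6 V/m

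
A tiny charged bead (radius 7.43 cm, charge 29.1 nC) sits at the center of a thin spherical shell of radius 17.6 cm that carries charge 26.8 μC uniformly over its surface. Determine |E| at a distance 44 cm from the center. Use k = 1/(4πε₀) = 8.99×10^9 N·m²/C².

1.25e6 N/C

Take a concentric spherical Gaussian surface of radius r = 44 cm (r > 17.6 cm, enclosing both).
Q_enc = (29.1 nC) + (26.8 μC) = 2.683×10^-5 C.
By Gauss's law, ∮E·dA = E·4πr² = Q_enc/ε₀.
E = k|Q_enc|/r² = (8.99×10^9)(2.683×10^-5)/(0.44)² = 1.25×10^6 N/C.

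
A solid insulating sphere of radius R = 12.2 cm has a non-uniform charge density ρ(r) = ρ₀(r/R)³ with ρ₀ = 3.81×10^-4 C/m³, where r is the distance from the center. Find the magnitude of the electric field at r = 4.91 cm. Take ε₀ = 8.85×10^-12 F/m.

Symmetry ⇒ E = E(r) r̂. Gaussian sphere of radius r = 4.91 cm (r < R).
Integrate the density: Q_enc = 4π ∫₀^r ρ₀(r'/R)^3 r'² dr' = 4πρ₀ r^6/(6·R³) = 6.157×10^-9 C.
Applying ∮E·dA = Q_enc/ε₀ with Φ = E(4πr²):
E = |Q_enc|/(4πε₀r²) = (6.157×10^-9)/(4π·8.85×10^-12·(0.0491)²) = 2.30×10^4 N/C.

|E| ≈ 2.30e4 N/C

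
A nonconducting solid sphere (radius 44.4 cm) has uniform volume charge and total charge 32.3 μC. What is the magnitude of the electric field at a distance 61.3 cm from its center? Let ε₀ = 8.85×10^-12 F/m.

7.73e5 N/C

Symmetry ⇒ E = E(r) r̂. Gaussian sphere of radius r = 61.3 cm (r > R, so the entire charge is enclosed).
Q_enc = 32.3 μC = 3.23e-5 C.
Gauss's law: E·4πr² = Q_enc/ε₀.
E = |Q_enc|/(4πε₀r²) = (3.23×10^-5)/(4π·8.85×10^-12·(0.613)²) = 7.73×10^5 N/C.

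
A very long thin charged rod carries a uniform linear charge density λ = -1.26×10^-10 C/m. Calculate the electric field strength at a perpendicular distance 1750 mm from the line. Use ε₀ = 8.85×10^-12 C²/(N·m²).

Take a coaxial cylindrical Gaussian surface of radius r = 1750 mm and length L.
Q_enc = λL, so λ_enc = -1.26×10^-10 C/m.
By Gauss's law (flux through the curved wall only), E·2πrL = λ_enc L/ε₀.
E = |λ_enc|/(2πε₀r) = (1.26e-10)/(2π·8.85×10^-12·1.75) = 1.29 N/C.

E ≈ 1.29 N/C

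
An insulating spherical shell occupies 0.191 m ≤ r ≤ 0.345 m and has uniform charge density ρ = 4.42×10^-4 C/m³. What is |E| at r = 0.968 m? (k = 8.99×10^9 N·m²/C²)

Use a concentric Gaussian sphere at r = 0.968 m (r > 0.345 m, enclosing the whole shell).
Q_enc = ρ·(4π/3)(b³ − a³) = (4.42×10^-4)·(4π/3)·((0.345)³ − (0.191)³) = 6.313e-5 C.
Since E is radial and uniform over the Gaussian sphere, Φ = E·4πr² = Q_enc/ε₀.
E = k|Q_enc|/r² = (8.99×10^9)(6.313×10^-5)/(0.968)² = 6.06e5 N/C.

E ≈ 6.06×10^5 V/m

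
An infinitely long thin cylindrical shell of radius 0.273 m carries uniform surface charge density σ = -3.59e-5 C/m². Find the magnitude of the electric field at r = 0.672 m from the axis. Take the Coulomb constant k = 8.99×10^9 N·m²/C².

E = 1.65e6 N/C

Choose a coaxial cylinder of radius r = 0.672 m (arbitrary length L) as the Gaussian surface (r > 0.273 m).
The whole shell is enclosed: λ_enc = σ·2πR = (-3.59e-5)·2π·(0.273) = -6.158e-5 C/m.
Since E is radial and uniform over the curved surface, Φ = E·2πrL = Q_enc/ε₀ = λ_enc L/ε₀.
E = 2k|λ_enc|/r = 2(8.99×10^9)(6.158e-5)/(0.672) = 1.65e6 N/C.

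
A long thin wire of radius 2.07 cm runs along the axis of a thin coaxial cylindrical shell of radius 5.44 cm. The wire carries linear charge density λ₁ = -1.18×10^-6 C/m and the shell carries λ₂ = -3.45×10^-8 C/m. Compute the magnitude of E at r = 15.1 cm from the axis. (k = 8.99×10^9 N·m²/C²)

Coaxial Gaussian cylinder, radius r = 15.1 cm, length L (r > 5.44 cm, enclosing both).
λ_enc = λ₁ + λ₂ = (-1.18×10^-6) + (-3.45e-8) = -1.215×10^-6 C/m.
Since E is radial and uniform over the curved surface, Φ = E·2πrL = Q_enc/ε₀ = λ_enc L/ε₀.
E = 2k|λ_enc|/r = 2(8.99×10^9)(1.215e-6)/(0.151) = 1.45×10^5 N/C.

1.45e5 N/C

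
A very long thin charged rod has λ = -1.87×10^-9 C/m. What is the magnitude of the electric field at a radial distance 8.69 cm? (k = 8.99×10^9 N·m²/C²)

Choose a coaxial cylinder of radius r = 8.69 cm (arbitrary length L) as the Gaussian surface.
Q_enc = λL, so λ_enc = -1.87e-9 C/m.
Since E is radial and uniform over the curved surface, Φ = E·2πrL = Q_enc/ε₀ = λ_enc L/ε₀.
E = 2k|λ_enc|/r = 2(8.99×10^9)(1.87e-9)/(0.0869) = 387 N/C.

E ≈ 387 N/C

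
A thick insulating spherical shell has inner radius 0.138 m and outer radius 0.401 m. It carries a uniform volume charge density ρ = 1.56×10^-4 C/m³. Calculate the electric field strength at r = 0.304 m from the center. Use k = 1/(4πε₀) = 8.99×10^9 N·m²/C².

Symmetry ⇒ E = E(r) r̂. Gaussian sphere of radius r = 0.304 m (within the shell material, 0.138 m < r < 0.401 m).
Enclosed charge is the volume from a to r: Q_enc = (4π/3)ρ(r³ − a³) = 1.664e-5 C.
Applying ∮E·dA = Q_enc/ε₀ with Φ = E(4πr²):
E = k|Q_enc|/r² = (8.99×10^9)(1.664×10^-5)/(0.304)² = 1.62×10^6 N/C.

|E| = 1.62×10^6 N/C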